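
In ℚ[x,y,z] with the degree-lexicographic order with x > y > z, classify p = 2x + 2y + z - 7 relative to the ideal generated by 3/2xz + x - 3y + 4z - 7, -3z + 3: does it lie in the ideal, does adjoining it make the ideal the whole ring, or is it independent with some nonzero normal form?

2x + 2y + z - 7 is independent of I; its normal form modulo I is 22/5y - 18/5.

First compute the reduced Gröbner basis of I by Buchberger's algorithm.
f_1 = 3/2xz + x - 3y + 4z - 7, LT = xz.
f_2 = -3z + 3, LT = z.

S(f_1,f_2): lcm = xz. S = 5/3x - 2y + 8/3z - 14/3.
  leading term x: no divisor's leading term divides it; move 5/3x to the remainder.
  leading term y: no divisor's leading term divides it; move -2y to the remainder.
  leading term z: subtract (-8/9)·f_2 from 8/3z - 14/3 → -2
  leading term 1: no divisor's leading term divides it; move -2 to the remainder.
  remainder 5/3x - 2y - 2 ≠ 0; add h_3 = 5/3x - 2y - 2 to the basis.

The other S-polynomials (S(f_1,h_3), S(f_2,h_3)) all reduce to 0 modulo the current basis, so we have a Gröbner basis.
Inter-reduce: drop elements whose leading term is divisible by another's, tail-reduce, and make monic.
Reduced Gröbner basis: {x - 6/5y - 6/5, z - 1}.
Label its elements g_1 = x - 6/5y - 6/5, g_2 = z - 1.

Reduce p = 2x + 2y + z - 7 modulo G:
  leading term x: subtract (2)·g_1 from 2x + 2y + z - 7 → 22/5y + z - 23/5
  leading term y: no divisor's leading term divides it; move 22/5y to the remainder.
  leading term z: subtract (1)·g_2 from z - 23/5 → -18/5
  leading term 1: no divisor's leading term divides it; move -18/5 to the remainder.
  normal form = 22/5y - 18/5.
The normal form is nonzero, so p ∉ I. Since p minus its normal form lies in I, I + (p) = I + (r) where r = 22/5y - 18/5; decide whether this ideal is the whole ring.
Run Buchberger on G together with r (pairs among the g_i already reduce to 0 since G is a Gröbner basis):
g_1 = x - 6/5y - 6/5, LT = x.
g_2 = z - 1, LT = z.
r = 22/5y - 18/5, LT = y.

The S-polynomials (S(g_1,g_2), S(g_1,r), S(g_2,r)) all reduce to 0 modulo the current basis, so we have a Gröbner basis.
Inter-reduce: drop elements whose leading term is divisible by another's, tail-reduce, and make monic.
Reduced Gröbner basis: {x - 24/11, y - 9/11, z - 1}.
The reduced Gröbner basis of I + (p) is {x - 24/11, y - 9/11, z - 1} ≠ {1}, a proper ideal, so the enlarged system stays consistent: p is independent of I, with normal form 22/5y - 18/5.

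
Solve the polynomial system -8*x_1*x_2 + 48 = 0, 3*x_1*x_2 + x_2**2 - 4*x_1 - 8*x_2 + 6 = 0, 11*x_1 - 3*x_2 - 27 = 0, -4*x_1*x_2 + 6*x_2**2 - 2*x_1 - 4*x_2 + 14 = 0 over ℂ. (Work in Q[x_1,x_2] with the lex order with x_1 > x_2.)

{(3, 2)}

Compute a lex Gröbner basis by Buchberger's algorithm.
f_1 = -8*x_1*x_2 + 48, LT = x_1*x_2.
f_2 = 3*x_1*x_2 - 4*x_1 + x_2**2 - 8*x_2 + 6, LT = x_1*x_2.
f_3 = 11*x_1 - 3*x_2 - 27, LT = x_1.
f_4 = -4*x_1*x_2 - 2*x_1 + 6*x_2**2 - 4*x_2 + 14, LT = x_1*x_2.

S(f_1,f_2): lcm = x_1*x_2. S = 4/3*x_1 - 1/3*x_2**2 + 8/3*x_2 - 8.
  reduce S modulo (f_1, f_2, f_3, f_4):
  remainder -1/3*x_2**2 + 100/33*x_2 - 52/11 ≠ 0; add h_5 = -1/3*x_2**2 + 100/33*x_2 - 52/11 to the basis.

S(f_1,f_3): lcm = x_1*x_2. S = 3/11*x_2**2 + 27/11*x_2 - 6.
  reduce S modulo (f_1, f_2, f_3, f_4, h_5):
  remainder 597/121*x_2 - 1194/121 ≠ 0; add h_6 = 597/121*x_2 - 1194/121 to the basis.

The other S-polynomials (S(f_1,f_4), S(f_2,f_3), S(f_2,f_4), S(f_3,f_4), S(f_1,h_5), S(f_2,h_5), S(f_3,h_5), S(f_4,h_5), S(f_1,h_6), S(f_2,h_6), S(f_3,h_6), S(f_4,h_6), S(h_5,h_6)) all reduce to 0 modulo the current basis, so we have a Gröbner basis.
Inter-reduce: drop elements whose leading term is divisible by another's, tail-reduce, and make monic.
Reduced Gröbner basis: {x_1 - 3, x_2 - 2}.

Since the basis is lex-ordered, x_2 - 2 is univariate in x_2. Its roots are {2}. Back-substituting each root into the other basis elements fixes the other coordinates.
  x_2 = 2: the earlier basis element becomes x_1 - 3 = 0, giving x_1 = 3 — point (3, 2).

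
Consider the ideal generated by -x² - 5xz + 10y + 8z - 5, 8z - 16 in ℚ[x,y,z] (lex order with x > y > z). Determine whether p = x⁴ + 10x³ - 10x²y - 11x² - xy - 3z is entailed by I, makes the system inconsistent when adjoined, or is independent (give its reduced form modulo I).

First compute the reduced Gröbner basis of I by Buchberger's algorithm.
f_1 = -x² - 5xz + 10y + 8z - 5, LT = x².
f_2 = 8z - 16, LT = z.

The S-polynomials (S(f_1,f_2)) all reduce to 0 modulo the current basis, so we have a Gröbner basis.
Inter-reduce: drop elements whose leading term is divisible by another's, tail-reduce, and make monic.
Reduced Gröbner basis: {x² + 10x - 10y - 11, z - 2}.
Label its elements g_1 = x² + 10x - 10y - 11, g_2 = z - 2.

Reduce p = x⁴ + 10x³ - 10x²y - 11x² - xy - 3z modulo G:
  leading term x⁴: subtract (x²)·g_1 from x⁴ + 10x³ - 10x²y - 11x² - xy - 3z → -xy - 3z
  leading term xy: no divisor's leading term divides it; move -xy to the remainder.
  leading term z: subtract (-3)·g_2 from -3z → -6
  leading term 1: no divisor's leading term divides it; move -6 to the remainder.
  normal form = -xy - 6.
The normal form is nonzero, so p ∉ I. Since p minus its normal form lies in I, I + (p) = I + (r) where r = -xy - 6; decide whether this ideal is the whole ring.
Run Buchberger on G together with r (pairs among the g_i already reduce to 0 since G is a Gröbner basis):
g_1 = x² + 10x - 10y - 11, LT = x².
g_2 = z - 2, LT = z.
r = -xy - 6, LT = xy.

S(g_1,r): lcm = x²y. S = 10xy - 6x - 10y² - 11y.
  leading term xy: subtract (-10)·r from 10xy - 6x - 10y² - 11y → -6x - 10y² - 11y - 60
  leading term x: no divisor's leading term divides it; move -6x to the remainder.
  leading term y²: no divisor's leading term divides it; move -10y² to the remainder.
  leading term y: no divisor's leading term divides it; move -11y to the remainder.
  leading term 1: no divisor's leading term divides it; move -60 to the remainder.
  remainder -6x - 10y² - 11y - 60 ≠ 0; add m_4 = -6x - 10y² - 11y - 60 to the basis.

S(r,m_4): lcm = xy. S = -5/3y³ - 11/6y² - 10y + 6.
  leading term y³: no divisor's leading term divides it; move -5/3y³ to the remainder.
  leading term y²: no divisor's leading term divides it; move -11/6y² to the remainder.
  leading term y: no divisor's leading term divides it; move -10y to the remainder.
  leading term 1: no divisor's leading term divides it; move 6 to the remainder.
  remainder -5/3y³ - 11/6y² - 10y + 6 ≠ 0; add m_5 = -5/3y³ - 11/6y² - 10y + 6 to the basis.

The other S-polynomials (S(g_1,g_2), S(g_2,r), S(g_1,m_4), S(g_2,m_4), S(g_1,m_5), S(g_2,m_5), S(r,m_5), S(m_4,m_5)) all reduce to 0 modulo the current basis, so we have a Gröbner basis.
Inter-reduce: drop elements whose leading term is divisible by another's, tail-reduce, and make monic.
Reduced Gröbner basis: {x + 5/3y² + 11/6y + 10, y³ + 11/10y² + 6y - 18/5, z - 2}.
The reduced Gröbner basis of I + (p) is {x + 5/3y² + 11/6y + 10, y³ + 11/10y² + 6y - 18/5, z - 2} ≠ {1}, a proper ideal, so the enlarged system stays consistent: p is independent of I, with normal form -xy - 6.

x⁴ + 10x³ - 10x²y - 11x² - xy - 3z is independent of I; its normal form modulo I is -xy - 6.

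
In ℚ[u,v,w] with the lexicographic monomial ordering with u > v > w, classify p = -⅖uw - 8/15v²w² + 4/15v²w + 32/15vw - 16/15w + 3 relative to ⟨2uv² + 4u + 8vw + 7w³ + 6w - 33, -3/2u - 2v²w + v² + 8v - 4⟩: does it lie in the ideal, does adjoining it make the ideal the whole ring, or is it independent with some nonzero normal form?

Adjoining -⅖uw - 8/15v²w² + 4/15v²w + 32/15vw - 16/15w + 3 makes the ideal the whole ring: the system is inconsistent.

First compute the reduced Gröbner basis of I by Buchberger's algorithm.
f_1 = 2uv² + 4u + 8vw + 7w³ + 6w - 33, LT = uv².
f_2 = -3/2u - 2v²w + v² + 8v - 4, LT = u.

S(f_1,f_2): lcm = uv². S = 2u - 4/3v⁴w + ⅔v⁴ + 16/3v³ - 8/3v² + 4vw + 7/2w³ + 3w - 33/2.
  leading term u: subtract (-4/3)·f_2 from 2u - 4/3v⁴w + ⅔v⁴ + 16/3v³ - 8/3v² + 4vw + 7/2w³ + 3w - 33/2 → -4/3v⁴w + ⅔v⁴ + 16/3v³ - 8/3v²w - 4/3v² + 4vw + 32/3v + 7/2w³ + 3w - 131/6
  leading term v⁴w: no divisor's leading term divides it; move -4/3v⁴w to the remainder.
  leading term v⁴: no divisor's leading term divides it; move ⅔v⁴ to the remainder.
  leading term v³: no divisor's leading term divides it; move 16/3v³ to the remainder.
  leading term v²w: no divisor's leading term divides it; move -8/3v²w to the remainder.
  leading term v²: no divisor's leading term divides it; move -4/3v² to the remainder.
  leading term vw: no divisor's leading term divides it; move 4vw to the remainder.
  leading term v: no divisor's leading term divides it; move 32/3v to the remainder.
  leading term w³: no divisor's leading term divides it; move 7/2w³ to the remainder.
  leading term w: no divisor's leading term divides it; move 3w to the remainder.
  leading term 1: no divisor's leading term divides it; move -131/6 to the remainder.
  remainder -4/3v⁴w + ⅔v⁴ + 16/3v³ - 8/3v²w - 4/3v² + 4vw + 32/3v + 7/2w³ + 3w - 131/6 ≠ 0; add h_3 = -4/3v⁴w + ⅔v⁴ + 16/3v³ - 8/3v²w - 4/3v² + 4vw + 32/3v + 7/2w³ + 3w - 131/6 to the basis.

S(f_1,h_3): lcm = uv⁴w. S = ½uv⁴ + 4uv³ - uv² + 3uvw + 8uv + 21/8uw³ + 9/4uw - 131/8u + 4v³w² + 7/2v²w⁴ + 3v²w² - 33/2v²w.
  leading term uv⁴: subtract (¼v²)·f_1 from ½uv⁴ + 4uv³ - uv² + 3uvw + 8uv + 21/8uw³ + 9/4uw - 131/8u + 4v³w² + 7/2v²w⁴ + 3v²w² - 33/2v²w → 4uv³ - 2uv² + 3uvw + 8uv + 21/8uw³ + 9/4uw - 131/8u + 4v³w² - 2v³w + 7/2v²w⁴ - 7/4v²w³ + 3v²w² - 18v²w + 33/4v²
  leading term uv³: subtract (2v)·f_1 from 4uv³ - 2uv² + 3uvw + 8uv + 21/8uw³ + 9/4uw - 131/8u + 4v³w² - 2v³w + 7/2v²w⁴ - 7/4v²w³ + 3v²w² - 18v²w + 33/4v² → -2uv² + 3uvw + 21/8uw³ + 9/4uw - 131/8u + 4v³w² - 2v³w + 7/2v²w⁴ - 7/4v²w³ + 3v²w² - 34v²w + 33/4v² - 14vw³ - 12vw + 66v
  leading term uv²: subtract (-1)·f_1 from -2uv² + 3uvw + 21/8uw³ + 9/4uw - 131/8u + 4v³w² - 2v³w + 7/2v²w⁴ - 7/4v²w³ + 3v²w² - 34v²w + 33/4v² - 14vw³ - 12vw + 66v → 3uvw + 21/8uw³ + 9/4uw - 99/8u + 4v³w² - 2v³w + 7/2v²w⁴ - 7/4v²w³ + 3v²w² - 34v²w + 33/4v² - 14vw³ - 4vw + 66v + 7w³ + 6w - 33
  leading term uvw: subtract (-2vw)·f_2 from 3uvw + 21/8uw³ + 9/4uw - 99/8u + 4v³w² - 2v³w + 7/2v²w⁴ - 7/4v²w³ + 3v²w² - 34v²w + 33/4v² - 14vw³ - 4vw + 66v + 7w³ + 6w - 33 → 21/8uw³ + 9/4uw - 99/8u + 7/2v²w⁴ - 7/4v²w³ + 3v²w² - 18v²w + 33/4v² - 14vw³ - 12vw + 66v + 7w³ + 6w - 33
  leading term uw³: subtract (-7/4w³)·f_2 from 21/8uw³ + 9/4uw - 99/8u + 7/2v²w⁴ - 7/4v²w³ + 3v²w² - 18v²w + 33/4v² - 14vw³ - 12vw + 66v + 7w³ + 6w - 33 → 9/4uw - 99/8u + 3v²w² - 18v²w + 33/4v² - 12vw + 66v + 6w - 33
  leading term uw: subtract (-3/2w)·f_2 from 9/4uw - 99/8u + 3v²w² - 18v²w + 33/4v² - 12vw + 66v + 6w - 33 → -99/8u - 33/2v²w + 33/4v² + 66v - 33
  leading term u: subtract (33/4)·f_2 from -99/8u - 33/2v²w + 33/4v² + 66v - 33 → 0
  remainder 0.

S(f_2,h_3): leading monomials are coprime, so the S-polynomial reduces to 0 (Buchberger's first criterion).
Every S-polynomial of the final basis reduces to 0, so we have a Gröbner basis.
Inter-reduce: drop elements whose leading term is divisible by another's, tail-reduce, and make monic.
Reduced Gröbner basis: {u + 4/3v²w - ⅔v² - 16/3v + 8/3, v⁴w - ½v⁴ - 4v³ + 2v²w + v² - 3vw - 8v - 21/8w³ - 9/4w + 131/8}.
Label its elements g_1 = u + 4/3v²w - ⅔v² - 16/3v + 8/3, g_2 = v⁴w - ½v⁴ - 4v³ + 2v²w + v² - 3vw - 8v - 21/8w³ - 9/4w + 131/8.

Reduce p = -⅖uw - 8/15v²w² + 4/15v²w + 32/15vw - 16/15w + 3 modulo G:
  leading term uw: subtract (-⅖w)·g_1 from -⅖uw - 8/15v²w² + 4/15v²w + 32/15vw - 16/15w + 3 → 3
  leading term 1: no divisor's leading term divides it; move 3 to the remainder.
  normal form = 3.
The normal form is nonzero, so p ∉ I. Since p minus its normal form lies in I, I + (p) = I + (r) where r = 3; decide whether this ideal is the whole ring.
Here r = 3 is a nonzero constant, hence a unit: 1 ∈ I + (p), the Gröbner basis of I + (p) is {1}, and the enlarged system has no common solution — adjoining p is inconsistent.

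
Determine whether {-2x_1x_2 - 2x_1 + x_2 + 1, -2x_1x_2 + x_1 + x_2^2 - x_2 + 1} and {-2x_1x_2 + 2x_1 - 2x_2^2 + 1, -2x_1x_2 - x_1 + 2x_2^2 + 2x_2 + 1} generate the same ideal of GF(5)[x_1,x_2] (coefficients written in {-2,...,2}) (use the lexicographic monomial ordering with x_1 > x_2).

Yes, the ideals are equal.

Since reduced Gröbner bases are canonical representatives of ideals under a given ordering, it suffices to compute and compare them.
Buchberger on the first generating set:
f_1 = -2x_1x_2 - 2x_1 + x_2 + 1, LT = x_1x_2.
f_2 = -2x_1x_2 + x_1 + x_2^2 - x_2 + 1, LT = x_1x_2.

S(f_1,f_2): lcm = x_1x_2. S = -x_1 - 2x_2^2 - x_2.
  reduce S modulo (f_1, f_2):
  remainder -x_1 - 2x_2^2 - x_2 ≠ 0; add g_3 = -x_1 - 2x_2^2 - x_2 to the basis.

S(f_1,g_3): lcm = x_1x_2. S = x_1 - 2x_2^3 - x_2^2 + 2x_2 + 2.
  reduce S modulo (f_1, f_2, g_3):
  remainder -2x_2^3 + 2x_2^2 + x_2 + 2 ≠ 0; add g_4 = -2x_2^3 + 2x_2^2 + x_2 + 2 to the basis.

The other S-polynomials (S(f_2,g_3), S(f_1,g_4), S(f_2,g_4), S(g_3,g_4)) all reduce to 0 modulo the current basis, so we have a Gröbner basis.
Inter-reduce: drop elements whose leading term is divisible by another's, tail-reduce, and make monic.
Reduced Gröbner basis: {x_1 + 2x_2^2 + x_2, x_2^3 - x_2^2 + 2x_2 - 1}.

Buchberger on the second generating set:
h_1 = -2x_1x_2 + 2x_1 - 2x_2^2 + 1, LT = x_1x_2.
h_2 = -2x_1x_2 - x_1 + 2x_2^2 + 2x_2 + 1, LT = x_1x_2.

S(h_1,h_2): lcm = x_1x_2. S = x_1 + 2x_2^2 + x_2.
  reduce S modulo (h_1, h_2):
  remainder x_1 + 2x_2^2 + x_2 ≠ 0; add k_3 = x_1 + 2x_2^2 + x_2 to the basis.

S(h_1,k_3): lcm = x_1x_2. S = -x_1 - 2x_2^3 + 2.
  reduce S modulo (h_1, h_2, k_3):
  remainder -2x_2^3 + 2x_2^2 + x_2 + 2 ≠ 0; add k_4 = -2x_2^3 + 2x_2^2 + x_2 + 2 to the basis.

The other S-polynomials (S(h_2,k_3), S(h_1,k_4), S(h_2,k_4), S(k_3,k_4)) all reduce to 0 modulo the current basis, so we have a Gröbner basis.
Inter-reduce: drop elements whose leading term is divisible by another's, tail-reduce, and make monic.
Reduced Gröbner basis: {x_1 + 2x_2^2 + x_2, x_2^3 - x_2^2 + 2x_2 - 1}.

The two bases agree; hence the ideals are identical.
The same test decides containment: I ⊆ J iff every generator of I reduces to 0 modulo a Gröbner basis of J.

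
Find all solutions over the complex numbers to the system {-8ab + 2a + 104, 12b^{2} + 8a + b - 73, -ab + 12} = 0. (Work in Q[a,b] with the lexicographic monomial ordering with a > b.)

{(-4, -3)}

Compute a lex Gröbner basis by Buchberger's algorithm.
f_1 = -8ab + 2a + 104, LT = ab.
f_2 = 8a + 12b^{2} + b - 73, LT = a.
f_3 = -ab + 12, LT = ab.

S(f_1,f_2): lcm = ab. S = -\tfrac{1}{4}a - \tfrac{3}{2}b^{3} - \tfrac{1}{8}b^{2} + \tfrac{73}{8}b - 13.
  leading term a: subtract (-\tfrac{1}{32})·f_2 from -\tfrac{1}{4}a - \tfrac{3}{2}b^{3} - \tfrac{1}{8}b^{2} + \tfrac{73}{8}b - 13 → -\tfrac{3}{2}b^{3} + \tfrac{1}{4}b^{2} + \tfrac{293}{32}b - \tfrac{489}{32}
  leading term b^{3}: no divisor's leading term divides it; move -\tfrac{3}{2}b^{3} to the remainder.
  leading term b^{2}: no divisor's leading term divides it; move \tfrac{1}{4}b^{2} to the remainder.
  leading term b: no divisor's leading term divides it; move \tfrac{293}{32}b to the remainder.
  leading term 1: no divisor's leading term divides it; move -\tfrac{489}{32} to the remainder.
  remainder -\tfrac{3}{2}b^{3} + \tfrac{1}{4}b^{2} + \tfrac{293}{32}b - \tfrac{489}{32} ≠ 0; add h_4 = -\tfrac{3}{2}b^{3} + \tfrac{1}{4}b^{2} + \tfrac{293}{32}b - \tfrac{489}{32} to the basis.

S(f_1,f_3): lcm = ab. S = -\tfrac{1}{4}a - 1.
  leading term a: subtract (-\tfrac{1}{32})·f_2 from -\tfrac{1}{4}a - 1 → \tfrac{3}{8}b^{2} + \tfrac{1}{32}b - \tfrac{105}{32}
  leading term b^{2}: no divisor's leading term divides it; move \tfrac{3}{8}b^{2} to the remainder.
  leading term b: no divisor's leading term divides it; move \tfrac{1}{32}b to the remainder.
  leading term 1: no divisor's leading term divides it; move -\tfrac{105}{32} to the remainder.
  remainder \tfrac{3}{8}b^{2} + \tfrac{1}{32}b - \tfrac{105}{32} ≠ 0; add h_5 = \tfrac{3}{8}b^{2} + \tfrac{1}{32}b - \tfrac{105}{32} to the basis.

S(f_3,h_4): lcm = ab^{3}. S = \tfrac{1}{6}ab^{2} + \tfrac{293}{48}ab - \tfrac{163}{16}a - 12b^{2}.
  leading term ab^{2}: subtract (-\tfrac{1}{48}b)·f_1 from \tfrac{1}{6}ab^{2} + \tfrac{293}{48}ab - \tfrac{163}{16}a - 12b^{2} → \tfrac{295}{48}ab - \tfrac{163}{16}a - 12b^{2} + \tfrac{13}{6}b
  leading term ab: subtract (-\tfrac{295}{384})·f_1 from \tfrac{295}{48}ab - \tfrac{163}{16}a - 12b^{2} + \tfrac{13}{6}b → -\tfrac{1661}{192}a - 12b^{2} + \tfrac{13}{6}b + \tfrac{3835}{48}
  leading term a: subtract (-\tfrac{1661}{1536})·f_2 from -\tfrac{1661}{192}a - 12b^{2} + \tfrac{13}{6}b + \tfrac{3835}{48} → \tfrac{125}{128}b^{2} + \tfrac{1663}{512}b + \tfrac{489}{512}
  leading term b^{2}: subtract (\tfrac{125}{48})·h_5 from \tfrac{125}{128}b^{2} + \tfrac{1663}{512}b + \tfrac{489}{512} → \tfrac{19}{6}b + \tfrac{19}{2}
  leading term b: no divisor's leading term divides it; move \tfrac{19}{6}b to the remainder.
  leading term 1: no divisor's leading term divides it; move \tfrac{19}{2} to the remainder.
  remainder \tfrac{19}{6}b + \tfrac{19}{2} ≠ 0; add h_6 = \tfrac{19}{6}b + \tfrac{19}{2} to the basis.

The other S-polynomials (S(f_2,f_3), S(f_1,h_4), S(f_2,h_4), S(f_1,h_5), S(f_2,h_5), S(f_3,h_5), S(h_4,h_5), S(f_1,h_6), S(f_2,h_6), S(f_3,h_6), S(h_4,h_6), S(h_5,h_6)) all reduce to 0 modulo the current basis, so we have a Gröbner basis.
Inter-reduce: drop elements whose leading term is divisible by another's, tail-reduce, and make monic.
Reduced Gröbner basis: {a + 4, b + 3}.

The lex basis is triangular: the last element involves only b. Solving b + 3 = 0 gives b ∈ {-3}; substituting each value into the earlier elements determines the remaining variables.
  b = -3: the earlier basis element becomes a + 4 = 0, giving a = -4 — point (-4, -3).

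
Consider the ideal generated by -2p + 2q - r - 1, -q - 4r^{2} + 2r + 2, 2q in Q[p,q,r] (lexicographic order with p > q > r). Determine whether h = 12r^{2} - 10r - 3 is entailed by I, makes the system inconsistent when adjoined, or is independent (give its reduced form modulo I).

Adjoining 12r^{2} - 10r - 3 makes the ideal the whole ring: the system is inconsistent.

First compute the reduced Gröbner basis of I by Buchberger's algorithm.
f_1 = -2p + 2q - r - 1, LT = p.
f_2 = -q - 4r^{2} + 2r + 2, LT = q.
f_3 = 2q, LT = q.

S(f_2,f_3): lcm = q. S = 4r^{2} - 2r - 2.
  leading term r^{2}: no divisor's leading term divides it; move 4r^{2} to the remainder.
  leading term r: no divisor's leading term divides it; move -2r to the remainder.
  leading term 1: no divisor's leading term divides it; move -2 to the remainder.
  remainder 4r^{2} - 2r - 2 ≠ 0; add k_4 = 4r^{2} - 2r - 2 to the basis.

The other S-polynomials (S(f_1,f_2), S(f_1,f_3), S(f_1,k_4), S(f_2,k_4), S(f_3,k_4)) all reduce to 0 modulo the current basis, so we have a Gröbner basis.
Inter-reduce: drop elements whose leading term is divisible by another's, tail-reduce, and make monic.
Reduced Gröbner basis: {p + \tfrac{1}{2}r + \tfrac{1}{2}, q, r^{2} - \tfrac{1}{2}r - \tfrac{1}{2}}.
Label its elements g_1 = p + \tfrac{1}{2}r + \tfrac{1}{2}, g_2 = q, g_3 = r^{2} - \tfrac{1}{2}r - \tfrac{1}{2}.

Reduce h = 12r^{2} - 10r - 3 modulo G:
  leading term r^{2}: subtract (12)·g_3 from 12r^{2} - 10r - 3 → -4r + 3
  leading term r: no divisor's leading term divides it; move -4r to the remainder.
  leading term 1: no divisor's leading term divides it; move 3 to the remainder.
  normal form = -4r + 3.
The normal form is nonzero, so h ∉ I. Since h minus its normal form lies in I, I + (h) = I + (n) where n = -4r + 3; decide whether this ideal is the whole ring.
Run Buchberger on G together with n (pairs among the g_i already reduce to 0 since G is a Gröbner basis):
g_1 = p + \tfrac{1}{2}r + \tfrac{1}{2}, LT = p.
g_2 = q, LT = q.
g_3 = r^{2} - \tfrac{1}{2}r - \tfrac{1}{2}, LT = r^{2}.
n = -4r + 3, LT = r.

S(g_3,n): lcm = r^{2}. S = \tfrac{1}{4}r - \tfrac{1}{2}.
  leading term r: subtract (-\tfrac{1}{16})·n from \tfrac{1}{4}r - \tfrac{1}{2} → -\tfrac{5}{16}
  leading term 1: no divisor's leading term divides it; move -\tfrac{5}{16} to the remainder.
  remainder -\tfrac{5}{16} ≠ 0; add m_5 = -\tfrac{5}{16} to the basis.

The other S-polynomials (S(g_1,g_2), S(g_1,g_3), S(g_1,n), S(g_2,g_3), S(g_2,n), S(g_1,m_5), S(g_2,m_5), S(g_3,m_5), S(n,m_5)) all reduce to 0 modulo the current basis, so we have a Gröbner basis.
Inter-reduce: drop elements whose leading term is divisible by another's, tail-reduce, and make monic.
Reduced Gröbner basis: {1}.
The reduced Gröbner basis of I + (h) is {1}: the ideal is the whole ring, so the enlarged system has no common solution — adjoining h is inconsistent.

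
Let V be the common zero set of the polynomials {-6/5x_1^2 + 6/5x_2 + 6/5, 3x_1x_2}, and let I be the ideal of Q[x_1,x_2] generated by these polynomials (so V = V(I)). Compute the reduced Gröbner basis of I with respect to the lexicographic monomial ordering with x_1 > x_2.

G = {x_1^2 - x_2 - 1, x_1x_2, x_2^2 + x_2}

This is the nonlinear analogue of row-reducing a linear system.

f_1 = -6/5x_1^2 + 6/5x_2 + 6/5, LT = x_1^2.
f_2 = 3x_1x_2, LT = x_1x_2.

S(f_1,f_2): lcm = x_1^2x_2. S = -x_2^2 - x_2.
  leading term x_2^2: no divisor's leading term divides it; move -x_2^2 to the remainder.
  leading term x_2: no divisor's leading term divides it; move -x_2 to the remainder.
  remainder -x_2^2 - x_2 ≠ 0; add g_3 = -x_2^2 - x_2 to the basis.

S(f_1,g_3): leading monomials are coprime, so the S-polynomial reduces to 0 (Buchberger's first criterion).
S(f_2,g_3): lcm = x_1x_2^2. S = -x_1x_2.
  leading term x_1x_2: subtract (-1/3)·f_2 from -x_1x_2 → 0
  remainder 0.

Every S-polynomial of the final basis reduces to 0, so we have a Gröbner basis.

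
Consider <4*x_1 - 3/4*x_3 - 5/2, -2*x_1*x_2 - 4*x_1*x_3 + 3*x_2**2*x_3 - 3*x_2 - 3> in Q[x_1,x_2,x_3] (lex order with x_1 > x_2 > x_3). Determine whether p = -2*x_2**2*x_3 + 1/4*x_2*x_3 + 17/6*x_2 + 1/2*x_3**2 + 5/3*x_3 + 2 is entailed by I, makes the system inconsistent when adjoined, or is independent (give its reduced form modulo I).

-2*x_2**2*x_3 + 1/4*x_2*x_3 + 17/6*x_2 + 1/2*x_3**2 + 5/3*x_3 + 2 lies in I (it reduces to 0).

First compute the reduced Gröbner basis of I by Buchberger's algorithm.
f_1 = 4*x_1 - 3/4*x_3 - 5/2, LT = x_1.
f_2 = -2*x_1*x_2 - 4*x_1*x_3 + 3*x_2**2*x_3 - 3*x_2 - 3, LT = x_1*x_2.

S(f_1,f_2): lcm = x_1*x_2. S = -2*x_1*x_3 + 3/2*x_2**2*x_3 - 3/16*x_2*x_3 - 17/8*x_2 - 3/2.
  reduce S modulo (f_1, f_2):
  remainder 3/2*x_2**2*x_3 - 3/16*x_2*x_3 - 17/8*x_2 - 3/8*x_3**2 - 5/4*x_3 - 3/2 ≠ 0; add h_3 = 3/2*x_2**2*x_3 - 3/16*x_2*x_3 - 17/8*x_2 - 3/8*x_3**2 - 5/4*x_3 - 3/2 to the basis.

The other S-polynomials (S(f_1,h_3), S(f_2,h_3)) all reduce to 0 modulo the current basis, so we have a Gröbner basis.
Inter-reduce: drop elements whose leading term is divisible by another's, tail-reduce, and make monic.
Reduced Gröbner basis: {x_1 - 3/16*x_3 - 5/8, x_2**2*x_3 - 1/8*x_2*x_3 - 17/12*x_2 - 1/4*x_3**2 - 5/6*x_3 - 1}.
Label its elements g_1 = x_1 - 3/16*x_3 - 5/8, g_2 = x_2**2*x_3 - 1/8*x_2*x_3 - 17/12*x_2 - 1/4*x_3**2 - 5/6*x_3 - 1.

Reduce p = -2*x_2**2*x_3 + 1/4*x_2*x_3 + 17/6*x_2 + 1/2*x_3**2 + 5/3*x_3 + 2 modulo G:
  leading term x_2**2*x_3: subtract (-2)·g_2 from -2*x_2**2*x_3 + 1/4*x_2*x_3 + 17/6*x_2 + 1/2*x_3**2 + 5/3*x_3 + 2 → 0
  normal form = 0.
Since the normal form is 0, p ∈ I.

Ideal membership is decidable via reduction modulo a Gröbner basis.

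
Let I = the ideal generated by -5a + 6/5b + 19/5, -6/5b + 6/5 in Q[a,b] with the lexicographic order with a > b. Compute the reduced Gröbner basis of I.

This is the nonlinear analogue of row-reducing a linear system.

f_1 = -5a + 6/5b + 19/5, LT = a.
f_2 = -6/5b + 6/5, LT = b.

S(f_1,f_2): leading monomials are coprime, so the S-polynomial reduces to 0 (Buchberger's first criterion).
Every S-polynomial of the final basis reduces to 0, so we have a Gröbner basis.

G = {a - 1, b - 1}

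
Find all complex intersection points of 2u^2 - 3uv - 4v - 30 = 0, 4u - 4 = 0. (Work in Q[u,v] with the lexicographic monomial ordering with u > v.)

Compute a lex Gröbner basis by Buchberger's algorithm.
f_1 = 2u^2 - 3uv - 4v - 30, LT = u^2.
f_2 = 4u - 4, LT = u.

S(f_1,f_2): lcm = u^2. S = -3/2uv + u - 2v - 15.
  leading term uv: subtract (-3/8v)·f_2 from -3/2uv + u - 2v - 15 → u - 7/2v - 15
  leading term u: subtract (1/4)·f_2 from u - 7/2v - 15 → -7/2v - 14
  leading term v: no divisor's leading term divides it; move -7/2v to the remainder.
  leading term 1: no divisor's leading term divides it; move -14 to the remainder.
  remainder -7/2v - 14 ≠ 0; add h_3 = -7/2v - 14 to the basis.

The other S-polynomials (S(f_1,h_3), S(f_2,h_3)) all reduce to 0 modulo the current basis, so we have a Gröbner basis.
Inter-reduce: drop elements whose leading term is divisible by another's, tail-reduce, and make monic.
Reduced Gröbner basis: {u - 1, v + 4}.

The lex basis is triangular: the last element involves only v. Solving v + 4 = 0 gives v ∈ {-4}; substituting each value into the earlier elements determines the remaining variables.
  v = -4: the earlier basis element becomes u - 1 = 0, giving u = 1 — point (1, -4).

{(1, -4)}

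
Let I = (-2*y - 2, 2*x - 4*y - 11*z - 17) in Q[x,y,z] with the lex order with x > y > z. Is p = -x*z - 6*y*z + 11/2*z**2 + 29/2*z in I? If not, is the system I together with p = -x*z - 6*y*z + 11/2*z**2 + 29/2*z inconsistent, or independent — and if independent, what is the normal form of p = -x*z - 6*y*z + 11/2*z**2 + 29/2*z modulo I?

First compute the reduced Gröbner basis of I by Buchberger's algorithm.
f_1 = -2*y - 2, LT = y.
f_2 = 2*x - 4*y - 11*z - 17, LT = x.

The S-polynomials (S(f_1,f_2)) all reduce to 0 modulo the current basis, so we have a Gröbner basis.
Inter-reduce: drop elements whose leading term is divisible by another's, tail-reduce, and make monic.
Reduced Gröbner basis: {x - 11/2*z - 13/2, y + 1}.
Label its elements g_1 = x - 11/2*z - 13/2, g_2 = y + 1.

Reduce p = -x*z - 6*y*z + 11/2*z**2 + 29/2*z modulo G:
  leading term x*z: subtract (-z)·g_1 from -x*z - 6*y*z + 11/2*z**2 + 29/2*z → -6*y*z + 8*z
  leading term y*z: subtract (-6*z)·g_2 from -6*y*z + 8*z → 14*z
  leading term z: no divisor's leading term divides it; move 14*z to the remainder.
  normal form = 14*z.
The normal form is nonzero, so p ∉ I. Since p minus its normal form lies in I, I + (p) = I + (r) where r = 14*z; decide whether this ideal is the whole ring.
Run Buchberger on G together with r (pairs among the g_i already reduce to 0 since G is a Gröbner basis):
g_1 = x - 11/2*z - 13/2, LT = x.
g_2 = y + 1, LT = y.
r = 14*z, LT = z.

The S-polynomials (S(g_1,g_2), S(g_1,r), S(g_2,r)) all reduce to 0 modulo the current basis, so we have a Gröbner basis.
Inter-reduce: drop elements whose leading term is divisible by another's, tail-reduce, and make monic.
Reduced Gröbner basis: {x - 13/2, y + 1, z}.
The reduced Gröbner basis of I + (p) is {x - 13/2, y + 1, z} ≠ {1}, a proper ideal, so the enlarged system stays consistent: p is independent of I, with normal form 14*z.

Ideal membership is decidable via reduction modulo a Gröbner basis.

-x*z - 6*y*z + 11/2*z**2 + 29/2*z is independent of I; its normal form modulo I is 14*z.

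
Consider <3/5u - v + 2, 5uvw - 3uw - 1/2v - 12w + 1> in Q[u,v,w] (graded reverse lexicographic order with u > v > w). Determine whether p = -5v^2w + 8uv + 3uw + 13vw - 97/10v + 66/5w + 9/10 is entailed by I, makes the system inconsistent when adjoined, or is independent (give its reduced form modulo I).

-5v^2w + 8uv + 3uw + 13vw - 97/10v + 66/5w + 9/10 is independent of I; its normal form modulo I is 40/3v^2 + 5vw - 110/3v + 2w + 3/2.

First compute the reduced Gröbner basis of I by Buchberger's algorithm.
f_1 = 3/5u - v + 2, LT = u.
f_2 = 5uvw - 3uw - 1/2v - 12w + 1, LT = uvw.

S(f_1,f_2): lcm = uvw. S = -5/3v^2w + 3/5uw + 10/3vw + 1/10v + 12/5w - 1/5.
  reduce S modulo (f_1, f_2):
  remainder -5/3v^2w + 13/3vw + 1/10v + 2/5w - 1/5 ≠ 0; add h_3 = -5/3v^2w + 13/3vw + 1/10v + 2/5w - 1/5 to the basis.

The other S-polynomials (S(f_1,h_3), S(f_2,h_3)) all reduce to 0 modulo the current basis, so we have a Gröbner basis.
Inter-reduce: drop elements whose leading term is divisible by another's, tail-reduce, and make monic.
Reduced Gröbner basis: {v^2w - 13/5vw - 3/50v - 6/25w + 3/25, u - 5/3v + 10/3}.
Label its elements g_1 = v^2w - 13/5vw - 3/50v - 6/25w + 3/25, g_2 = u - 5/3v + 10/3.

Reduce p = -5v^2w + 8uv + 3uw + 13vw - 97/10v + 66/5w + 9/10 modulo G:
  leading term v^2w: subtract (-5)·g_1 from -5v^2w + 8uv + 3uw + 13vw - 97/10v + 66/5w + 9/10 → 8uv + 3uw - 10v + 12w + 3/2
  leading term uv: subtract (8v)·g_2 from 8uv + 3uw - 10v + 12w + 3/2 → 40/3v^2 + 3uw - 110/3v + 12w + 3/2
  leading term v^2: no divisor's leading term divides it; move 40/3v^2 to the remainder.
  leading term uw: subtract (3w)·g_2 from 3uw - 110/3v + 12w + 3/2 → 5vw - 110/3v + 2w + 3/2
  leading term vw: no divisor's leading term divides it; move 5vw to the remainder.
  leading term v: no divisor's leading term divides it; move -110/3v to the remainder.
  leading term w: no divisor's leading term divides it; move 2w to the remainder.
  leading term 1: no divisor's leading term divides it; move 3/2 to the remainder.
  normal form = 40/3v^2 + 5vw - 110/3v + 2w + 3/2.
The normal form is nonzero, so p ∉ I. Since p minus its normal form lies in I, I + (p) = I + (r) where r = 40/3v^2 + 5vw - 110/3v + 2w + 3/2; decide whether this ideal is the whole ring.
Run Buchberger on G together with r (pairs among the g_i already reduce to 0 since G is a Gröbner basis):
g_1 = v^2w - 13/5vw - 3/50v - 6/25w + 3/25, LT = v^2w.
g_2 = u - 5/3v + 10/3, LT = u.
r = 40/3v^2 + 5vw - 110/3v + 2w + 3/2, LT = v^2.

S(g_1,r): lcm = v^2w. S = -3/8vw^2 + 3/20vw - 3/20w^2 - 3/50v - 141/400w + 3/25.
  reduce S modulo (g_1, g_2, r):
  remainder -3/8vw^2 + 3/20vw - 3/20w^2 - 3/50v - 141/400w + 3/25 ≠ 0; add m_4 = -3/8vw^2 + 3/20vw - 3/20w^2 - 3/50v - 141/400w + 3/25 to the basis.

S(g_1,m_4): lcm = v^2w^2. S = 2/5v^2w - 3vw^2 - 4/25v^2 - vw - 6/25w^2 + 8/25v + 3/25w.
  reduce S modulo (g_1, g_2, r, m_4):
  remainder -11/10vw + 24/25w^2 + 48/125v + 153/50w - 99/100 ≠ 0; add m_5 = -11/10vw + 24/25w^2 + 48/125v + 153/50w - 99/100 to the basis.

S(m_4,m_5): lcm = vw^2. S = 48/55w^3 - 14/275vw + 35/11w^2 + 4/25v + 1/25w - 8/25.
  reduce S modulo (g_1, g_2, r, m_4, m_5):
  remainder 48/55w^3 + 47453/15125w^2 + 10756/75625v - 1537/15125w - 377/1375 ≠ 0; add m_6 = 48/55w^3 + 47453/15125w^2 + 10756/75625v - 1537/15125w - 377/1375 to the basis.

The other S-polynomials (S(g_1,g_2), S(g_2,r), S(g_2,m_4), S(r,m_4), S(g_1,m_5), S(g_2,m_5), S(r,m_5), S(g_1,m_6), S(g_2,m_6), S(r,m_6), S(m_4,m_6), S(m_5,m_6)) all reduce to 0 modulo the current basis, so we have a Gröbner basis.
Inter-reduce: drop elements whose leading term is divisible by another's, tail-reduce, and make monic.
Reduced Gröbner basis: {w^3 + 47453/13200w^2 + 2689/16500v - 1537/13200w - 377/1200, v^2 + 18/55w^2 - 2881/1100v + 105/88w - 9/40, vw - 48/55w^2 - 96/275v - 153/55w + 9/10, u - 5/3v + 10/3}.
The reduced Gröbner basis of I + (p) is {w^3 + 47453/13200w^2 + 2689/16500v - 1537/13200w - 377/1200, v^2 + 18/55w^2 - 2881/1100v + 105/88w - 9/40, vw - 48/55w^2 - 96/275v - 153/55w + 9/10, u - 5/3v + 10/3} ≠ {1}, a proper ideal, so the enlarged system stays consistent: p is independent of I, with normal form 40/3v^2 + 5vw - 110/3v + 2w + 3/2.

Ideal membership is decidable via reduction modulo a Gröbner basis.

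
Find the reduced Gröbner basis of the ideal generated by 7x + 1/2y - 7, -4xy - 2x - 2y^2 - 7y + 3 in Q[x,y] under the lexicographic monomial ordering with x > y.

G = {x + 1/14y - 1, y^2 + 19/3y - 7/12}

f_1 = 7x + 1/2y - 7, LT = x.
f_2 = -4xy - 2x - 2y^2 - 7y + 3, LT = xy.

S(f_1,f_2): lcm = xy. S = -1/2x - 3/7y^2 - 11/4y + 3/4.
  leading term x: subtract (-1/14)·f_1 from -1/2x - 3/7y^2 - 11/4y + 3/4 → -3/7y^2 - 19/7y + 1/4
  leading term y^2: no divisor's leading term divides it; move -3/7y^2 to the remainder.
  leading term y: no divisor's leading term divides it; move -19/7y to the remainder.
  leading term 1: no divisor's leading term divides it; move 1/4 to the remainder.
  remainder -3/7y^2 - 19/7y + 1/4 ≠ 0; add g_3 = -3/7y^2 - 19/7y + 1/4 to the basis.

The other S-polynomials (S(f_1,g_3), S(f_2,g_3)) all reduce to 0 modulo the current basis, so we have a Gröbner basis.
Inter-reduce: drop elements whose leading term is divisible by another's, tail-reduce, and make monic.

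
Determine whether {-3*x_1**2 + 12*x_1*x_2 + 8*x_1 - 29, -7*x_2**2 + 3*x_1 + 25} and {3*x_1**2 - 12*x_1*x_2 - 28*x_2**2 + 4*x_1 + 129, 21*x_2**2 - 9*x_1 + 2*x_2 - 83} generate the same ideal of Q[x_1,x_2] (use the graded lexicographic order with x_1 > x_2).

No, the ideals differ.

Equality of ideals is decidable: compute both reduced Gröbner bases (unique for the ordering) and check whether they agree.
Buchberger on the first generating set:
f_1 = -3*x_1**2 + 12*x_1*x_2 + 8*x_1 - 29, LT = x_1**2.
f_2 = -7*x_2**2 + 3*x_1 + 25, LT = x_2**2.

S(f_1,f_2): leading monomials are coprime, so the S-polynomial reduces to 0 (Buchberger's first criterion).
Every S-polynomial of the final basis reduces to 0, so we have a Gröbner basis.
Inter-reduce: drop elements whose leading term is divisible by another's, tail-reduce, and make monic.
Reduced Gröbner basis: {x_1**2 - 4*x_1*x_2 - 8/3*x_1 + 29/3, x_2**2 - 3/7*x_1 - 25/7}.

Buchberger on the second generating set:
h_1 = 3*x_1**2 - 12*x_1*x_2 - 28*x_2**2 + 4*x_1 + 129, LT = x_1**2.
h_2 = 21*x_2**2 - 9*x_1 + 2*x_2 - 83, LT = x_2**2.

S(h_1,h_2): leading monomials are coprime, so the S-polynomial reduces to 0 (Buchberger's first criterion).
Every S-polynomial of the final basis reduces to 0, so we have a Gröbner basis.
Inter-reduce: drop elements whose leading term is divisible by another's, tail-reduce, and make monic.
Reduced Gröbner basis: {x_1**2 - 4*x_1*x_2 - 8/3*x_1 + 8/9*x_2 + 55/9, x_2**2 - 3/7*x_1 + 2/21*x_2 - 83/21}.

These differ, so the ideals are not equal.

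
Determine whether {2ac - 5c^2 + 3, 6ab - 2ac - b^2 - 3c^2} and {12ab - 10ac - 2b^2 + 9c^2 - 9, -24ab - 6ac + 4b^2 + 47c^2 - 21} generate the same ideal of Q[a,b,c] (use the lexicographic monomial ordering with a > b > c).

Since reduced Gröbner bases are canonical representatives of ideals under a given ordering, it suffices to compute and compare them.
Buchberger on the first generating set:
f_1 = 2ac - 5c^2 + 3, LT = ac.
f_2 = 6ab - 2ac - b^2 - 3c^2, LT = ab.

S(f_1,f_2): lcm = abc. S = 1/3ac^2 + 1/6b^2c - 5/2bc^2 + 3/2b + 1/2c^3.
  leading term ac^2: subtract (1/6c)·f_1 from 1/3ac^2 + 1/6b^2c - 5/2bc^2 + 3/2b + 1/2c^3 → 1/6b^2c - 5/2bc^2 + 3/2b + 4/3c^3 - 1/2c
  leading term b^2c: no divisor's leading term divides it; move 1/6b^2c to the remainder.
  leading term bc^2: no divisor's leading term divides it; move -5/2bc^2 to the remainder.
  leading term b: no divisor's leading term divides it; move 3/2b to the remainder.
  leading term c^3: no divisor's leading term divides it; move 4/3c^3 to the remainder.
  leading term c: no divisor's leading term divides it; move -1/2c to the remainder.
  remainder 1/6b^2c - 5/2bc^2 + 3/2b + 4/3c^3 - 1/2c ≠ 0; add g_3 = 1/6b^2c - 5/2bc^2 + 3/2b + 4/3c^3 - 1/2c to the basis.

The other S-polynomials (S(f_1,g_3), S(f_2,g_3)) all reduce to 0 modulo the current basis, so we have a Gröbner basis.
Inter-reduce: drop elements whose leading term is divisible by another's, tail-reduce, and make monic.
Reduced Gröbner basis: {ab - 1/6b^2 - 4/3c^2 + 1/2, ac - 5/2c^2 + 3/2, b^2c - 15bc^2 + 9b + 8c^3 - 3c}.

Buchberger on the second generating set:
h_1 = 12ab - 10ac - 2b^2 + 9c^2 - 9, LT = ab.
h_2 = -24ab - 6ac + 4b^2 + 47c^2 - 21, LT = ab.

S(h_1,h_2): lcm = ab. S = -13/12ac + 65/24c^2 - 13/8.
  leading term ac: no divisor's leading term divides it; move -13/12ac to the remainder.
  leading term c^2: no divisor's leading term divides it; move 65/24c^2 to the remainder.
  leading term 1: no divisor's leading term divides it; move -13/8 to the remainder.
  remainder -13/12ac + 65/24c^2 - 13/8 ≠ 0; add k_3 = -13/12ac + 65/24c^2 - 13/8 to the basis.

S(h_1,k_3): lcm = abc. S = -5/6ac^2 - 1/6b^2c + 5/2bc^2 - 3/2b + 3/4c^3 - 3/4c.
  leading term ac^2: subtract (10/13c)·k_3 from -5/6ac^2 - 1/6b^2c + 5/2bc^2 - 3/2b + 3/4c^3 - 3/4c → -1/6b^2c + 5/2bc^2 - 3/2b - 4/3c^3 + 1/2c
  leading term b^2c: no divisor's leading term divides it; move -1/6b^2c to the remainder.
  leading term bc^2: no divisor's leading term divides it; move 5/2bc^2 to the remainder.
  leading term b: no divisor's leading term divides it; move -3/2b to the remainder.
  leading term c^3: no divisor's leading term divides it; move -4/3c^3 to the remainder.
  leading term c: no divisor's leading term divides it; move 1/2c to the remainder.
  remainder -1/6b^2c + 5/2bc^2 - 3/2b - 4/3c^3 + 1/2c ≠ 0; add k_4 = -1/6b^2c + 5/2bc^2 - 3/2b - 4/3c^3 + 1/2c to the basis.

The other S-polynomials (S(h_2,k_3), S(h_1,k_4), S(h_2,k_4), S(k_3,k_4)) all reduce to 0 modulo the current basis, so we have a Gröbner basis.
Inter-reduce: drop elements whose leading term is divisible by another's, tail-reduce, and make monic.
Reduced Gröbner basis: {ab - 1/6b^2 - 4/3c^2 + 1/2, ac - 5/2c^2 + 3/2, b^2c - 15bc^2 + 9b + 8c^3 - 3c}.

Same reduced basis, so the two generating sets span the same ideal.
The choice of monomial ordering does not affect the verdict — as long as both bases are computed under the same ordering, their equality decides ideal equality.

Yes, the ideals are equal.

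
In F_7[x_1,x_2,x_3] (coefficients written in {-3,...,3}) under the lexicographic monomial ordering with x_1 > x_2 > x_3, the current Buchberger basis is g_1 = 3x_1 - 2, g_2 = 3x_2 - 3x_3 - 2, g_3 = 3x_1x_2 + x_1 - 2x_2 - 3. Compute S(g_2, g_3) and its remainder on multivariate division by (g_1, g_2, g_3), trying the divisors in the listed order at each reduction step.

lcm(LM(g_2), LM(g_3)) = x_1x_2.
S = (lcm/LT(g_2))·g_2 − (lcm/LT(g_3))·g_3 = -x_1x_3 - x_1 + 3x_2 + 1.
Reduce S modulo (g_1, g_2, g_3) in that order:
  leading term x_1x_3: subtract (2x_3)·g_1 from -x_1x_3 - x_1 + 3x_2 + 1 → -x_1 + 3x_2 - 3x_3 + 1
  leading term x_1: subtract (2)·g_1 from -x_1 + 3x_2 - 3x_3 + 1 → 3x_2 - 3x_3 - 2
  leading term x_2: subtract (1)·g_2 from 3x_2 - 3x_3 - 2 → 0
The remainder is 0, so this S-polynomial contributes no new basis element.
This is the inner loop of Buchberger's algorithm — each nonzero remainder becomes a new basis element.

S(g_2, g_3) = -x_1x_3 - x_1 + 3x_2 + 1; remainder on division = 0.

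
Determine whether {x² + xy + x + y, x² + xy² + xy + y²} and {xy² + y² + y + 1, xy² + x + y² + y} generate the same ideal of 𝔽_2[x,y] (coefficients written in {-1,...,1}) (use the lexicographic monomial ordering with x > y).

Two ideals are equal iff their reduced Gröbner bases coincide (the reduced basis is unique for a fixed ordering).
Buchberger on the first generating set:
f_1 = x² + xy + x + y, LT = x².
f_2 = x² + xy² + xy + y², LT = x².

S(f_1,f_2): lcm = x². S = xy² + x + y² + y.
  leading term xy²: no divisor's leading term divides it; move xy² to the remainder.
  leading term x: no divisor's leading term divides it; move x to the remainder.
  leading term y²: no divisor's leading term divides it; move y² to the remainder.
  leading term y: no divisor's leading term divides it; move y to the remainder.
  remainder xy² + x + y² + y ≠ 0; add g_3 = xy² + x + y² + y to the basis.

S(f_1,g_3): lcm = x²y². S = x² + xy³ + xy + y³.
  leading term x²: subtract (1)·f_1 from x² + xy³ + xy + y³ → xy³ + x + y³ + y
  leading term xy³: subtract (y)·g_3 from xy³ + x + y³ + y → xy + x + y² + y
  leading term xy: no divisor's leading term divides it; move xy to the remainder.
  leading term x: no divisor's leading term divides it; move x to the remainder.
  leading term y²: no divisor's leading term divides it; move y² to the remainder.
  leading term y: no divisor's leading term divides it; move y to the remainder.
  remainder xy + x + y² + y ≠ 0; add g_4 = xy + x + y² + y to the basis.

S(g_3,g_4): lcm = xy². S = xy + x + y³ + y.
  leading term xy: subtract (1)·g_4 from xy + x + y³ + y → y³ + y²
  leading term y³: no divisor's leading term divides it; move y³ to the remainder.
  leading term y²: no divisor's leading term divides it; move y² to the remainder.
  remainder y³ + y² ≠ 0; add g_5 = y³ + y² to the basis.

The other S-polynomials (S(f_2,g_3), S(f_1,g_4), S(f_2,g_4), S(f_1,g_5), S(f_2,g_5), S(g_3,g_5), S(g_4,g_5)) all reduce to 0 modulo the current basis, so we have a Gröbner basis.
Inter-reduce: drop elements whose leading term is divisible by another's, tail-reduce, and make monic.
Reduced Gröbner basis: {x² + y², xy + x + y² + y, y³ + y²}.

Buchberger on the second generating set:
h_1 = xy² + y² + y + 1, LT = xy².
h_2 = xy² + x + y² + y, LT = xy².

S(h_1,h_2): lcm = xy². S = x + 1.
  leading term x: no divisor's leading term divides it; move x to the remainder.
  leading term 1: no divisor's leading term divides it; move 1 to the remainder.
  remainder x + 1 ≠ 0; add k_3 = x + 1 to the basis.

S(h_1,k_3): lcm = xy². S = y + 1.
  leading term y: no divisor's leading term divides it; move y to the remainder.
  leading term 1: no divisor's leading term divides it; move 1 to the remainder.
  remainder y + 1 ≠ 0; add k_4 = y + 1 to the basis.

The other S-polynomials (S(h_2,k_3), S(h_1,k_4), S(h_2,k_4), S(k_3,k_4)) all reduce to 0 modulo the current basis, so we have a Gröbner basis.
Inter-reduce: drop elements whose leading term is divisible by another's, tail-reduce, and make monic.
Reduced Gröbner basis: {x + 1, y + 1}.

Since the reduced bases disagree, the two ideals are not the same.
The choice of monomial ordering does not affect the verdict — as long as both bases are computed under the same ordering, their equality decides ideal equality.

No, the ideals differ.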